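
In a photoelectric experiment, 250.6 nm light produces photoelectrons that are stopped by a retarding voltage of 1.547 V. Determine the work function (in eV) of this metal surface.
3.40 eV

The stopping potential gives the maximum kinetic energy: KE_max = eV_s = 1.547 eV

From Einstein's photoelectric equation: KE_max = hc/λ - φ
Rearranging: φ = hc/λ - KE_max

Calculate photon energy:
E_photon = hc/λ = (6.626×10⁻³⁴ J·s)(3×10⁸ m/s) / (250.6×10⁻⁹ m) = 4.9475 eV

Therefore:
φ = 4.9475 - 1.547 = 3.40 eV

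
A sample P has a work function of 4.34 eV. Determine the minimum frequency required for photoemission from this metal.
1.0494e+15 Hz

The threshold frequency is when the photon energy equals the work function:
hf₀ = φ

Solving for f₀:
f₀ = φ/h = (4.34 eV × 1.602×10⁻¹⁹ J/eV) / (6.626×10⁻³⁴ J·s)
f₀ = 1.0494e+15 Hz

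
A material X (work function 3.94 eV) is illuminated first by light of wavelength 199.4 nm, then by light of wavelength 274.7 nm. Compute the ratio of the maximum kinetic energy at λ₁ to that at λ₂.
3.9723

Using Einstein's equation: KE_max = hc/λ - φ

For λ₁ = 199.4 nm:
E₁ = hc/λ₁ = 6.2179 eV
KE₁ = E₁ - φ = 6.2179 - 3.94 = 2.2779 eV

For λ₂ = 274.7 nm:
E₂ = hc/λ₂ = 4.5134 eV
KE₂ = E₂ - φ = 4.5134 - 3.94 = 0.5734 eV

Ratio: KE₁/KE₂ = 2.2779/0.5734 = 3.9723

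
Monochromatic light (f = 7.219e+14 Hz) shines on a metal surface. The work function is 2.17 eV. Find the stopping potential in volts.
0.8155 V

The stopping potential V_s satisfies: eV_s = KE_max

First, find KE_max using Einstein's equation:
E_photon = hf = (6.626×10⁻³⁴ J·s)(7.219e+14 Hz) = 2.9855 eV
KE_max = E_photon - φ = 2.9855 - 2.17 = 0.8155 eV

Since eV_s = KE_max:
V_s = KE_max/e = 0.8155 V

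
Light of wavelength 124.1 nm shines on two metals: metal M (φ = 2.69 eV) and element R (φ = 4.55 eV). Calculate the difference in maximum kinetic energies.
1.8600 eV

Using KE_max = hc/λ - φ for each metal:

Photon energy: E = hc/λ = 9.9907 eV

For metal M (φ₁ = 2.69 eV):
KE₁ = E - φ₁ = 9.9907 - 2.69 = 7.3007 eV

For element R (φ₂ = 4.55 eV):
KE₂ = E - φ₂ = 9.9907 - 4.55 = 5.4407 eV

Difference:
ΔKE = KE₁ - KE₂ = 7.3007 - 5.4407 = 1.8600 eV

Note: The difference equals the difference in work functions: 4.55 - 2.69 = 1.86 eV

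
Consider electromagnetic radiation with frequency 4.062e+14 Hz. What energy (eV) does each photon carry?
1.6799 eV

Using E = hf:

E = hf = (6.626×10⁻³⁴ J·s)(4.062e+14 Hz)
E = 1.6799 eV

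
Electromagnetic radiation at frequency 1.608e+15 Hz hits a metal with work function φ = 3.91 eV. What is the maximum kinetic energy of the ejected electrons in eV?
2.7402 eV

Using Einstein's photoelectric equation: KE_max = hf - φ

First, calculate the photon energy:
E_photon = hf = (6.626×10⁻³⁴ J·s)(1.608e+15 Hz)
E_photon = 6.6502 eV

Then, the maximum kinetic energy:
KE_max = E_photon - φ = 6.6502 eV - 3.91 eV = 2.7402 eV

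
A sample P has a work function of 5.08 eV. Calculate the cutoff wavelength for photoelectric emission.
244.06 nm

The threshold wavelength is when the photon energy equals the work function:
hc/λ₀ = φ

Solving for λ₀:
λ₀ = hc/φ = (6.626×10⁻³⁴ J·s)(3×10⁸ m/s) / (5.08 eV × 1.602×10⁻¹⁹ J/eV)
λ₀ = 244.06 nm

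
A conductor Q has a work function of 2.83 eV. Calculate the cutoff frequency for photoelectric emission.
6.8429e+14 Hz

The threshold frequency is when the photon energy equals the work function:
hf₀ = φ

Solving for f₀:
f₀ = φ/h = (2.83 eV × 1.602×10⁻¹⁹ J/eV) / (6.626×10⁻³⁴ J·s)
f₀ = 6.8429e+14 Hz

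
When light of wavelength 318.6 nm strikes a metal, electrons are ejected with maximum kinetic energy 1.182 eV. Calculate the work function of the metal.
2.71 eV

From Einstein's photoelectric equation: KE_max = hf - φ = hc/λ - φ

Rearranging for φ:
φ = hc/λ - KE_max

Calculate photon energy:
E_photon = hc/λ = 3.8915 eV

Therefore:
φ = 3.8915 - 1.182 = 2.71 eV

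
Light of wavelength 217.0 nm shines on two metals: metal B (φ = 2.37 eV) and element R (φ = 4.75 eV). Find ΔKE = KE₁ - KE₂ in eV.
2.3800 eV

Using KE_max = hc/λ - φ for each metal:

Photon energy: E = hc/λ = 5.7136 eV

For metal B (φ₁ = 2.37 eV):
KE₁ = E - φ₁ = 5.7136 - 2.37 = 3.3436 eV

For element R (φ₂ = 4.75 eV):
KE₂ = E - φ₂ = 5.7136 - 4.75 = 0.9636 eV

Difference:
ΔKE = KE₁ - KE₂ = 3.3436 - 0.9636 = 2.3800 eV

Note: The difference equals the difference in work functions: 4.75 - 2.37 = 2.38 eV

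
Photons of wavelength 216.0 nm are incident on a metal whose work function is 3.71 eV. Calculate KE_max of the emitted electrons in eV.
2.0300 eV

Using Einstein's photoelectric equation: KE_max = hf - φ = hc/λ - φ

First, calculate the photon energy:
E_photon = hc/λ = (6.626×10⁻³⁴ J·s)(3×10⁸ m/s) / (216.0×10⁻⁹ m)
E_photon = 5.7400 eV

Then, the maximum kinetic energy:
KE_max = E_photon - φ = 5.7400 eV - 3.71 eV = 2.0300 eV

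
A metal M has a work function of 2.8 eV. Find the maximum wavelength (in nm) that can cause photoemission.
442.80 nm

The threshold wavelength is when the photon energy equals the work function:
hc/λ₀ = φ

Solving for λ₀:
λ₀ = hc/φ = (6.626×10⁻³⁴ J·s)(3×10⁸ m/s) / (2.8 eV × 1.602×10⁻¹⁹ J/eV)
λ₀ = 442.80 nm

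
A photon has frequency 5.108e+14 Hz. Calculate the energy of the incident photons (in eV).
2.1125 eV

Using E = hf:

E = hf = (6.626×10⁻³⁴ J·s)(5.108e+14 Hz)
E = 2.1125 eV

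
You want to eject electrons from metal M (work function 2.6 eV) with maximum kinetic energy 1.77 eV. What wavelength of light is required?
283.72 nm

From Einstein's equation: KE_max = hc/λ - φ

Rearranging for λ:
hc/λ = KE_max + φ
λ = hc/(KE_max + φ)

Required photon energy:
E_photon = KE_max + φ = 1.77 + 2.6 = 4.37 eV

Required wavelength:
λ = hc/E_photon = (6.626×10⁻³⁴)(3×10⁸) / (4.37 × 1.602×10⁻¹⁹)
λ = 283.72 nm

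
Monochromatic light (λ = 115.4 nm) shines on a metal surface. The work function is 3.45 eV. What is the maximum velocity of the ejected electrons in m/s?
1.6018e+06 m/s

First, find the maximum kinetic energy:
E_photon = hc/λ = 10.7439 eV
KE_max = E_photon - φ = 10.7439 - 3.45 = 7.2939 eV

Convert to Joules: KE_max = 7.2939 × 1.602×10⁻¹⁹ J = 1.1686e-18 J

Then use KE = ½mv² to find velocity:
v = √(2·KE/m) = √(2 × 1.1686e-18 J / 9.109e-31 kg)
v = 1.6018e+06 m/s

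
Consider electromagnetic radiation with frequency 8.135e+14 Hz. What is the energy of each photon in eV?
3.3644 eV

Using E = hf:

E = hf = (6.626×10⁻³⁴ J·s)(8.135e+14 Hz)
E = 3.3644 eV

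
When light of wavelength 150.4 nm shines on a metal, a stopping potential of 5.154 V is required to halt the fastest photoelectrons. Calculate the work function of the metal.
3.09 eV

The stopping potential gives the maximum kinetic energy: KE_max = eV_s = 5.154 eV

From Einstein's photoelectric equation: KE_max = hc/λ - φ
Rearranging: φ = hc/λ - KE_max

Calculate photon energy:
E_photon = hc/λ = (6.626×10⁻³⁴ J·s)(3×10⁸ m/s) / (150.4×10⁻⁹ m) = 8.2436 eV

Therefore:
φ = 8.2436 - 5.154 = 3.09 eV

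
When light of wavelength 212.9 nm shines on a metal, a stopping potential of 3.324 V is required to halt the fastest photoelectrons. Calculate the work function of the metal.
2.50 eV

The stopping potential gives the maximum kinetic energy: KE_max = eV_s = 3.324 eV

From Einstein's photoelectric equation: KE_max = hc/λ - φ
Rearranging: φ = hc/λ - KE_max

Calculate photon energy:
E_photon = hc/λ = (6.626×10⁻³⁴ J·s)(3×10⁸ m/s) / (212.9×10⁻⁹ m) = 5.8236 eV

Therefore:
φ = 5.8236 - 3.324 = 2.50 eV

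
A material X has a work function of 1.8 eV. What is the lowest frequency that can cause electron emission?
4.3524e+14 Hz

The threshold frequency is when the photon energy equals the work function:
hf₀ = φ

Solving for f₀:
f₀ = φ/h = (1.8 eV × 1.602×10⁻¹⁹ J/eV) / (6.626×10⁻³⁴ J·s)
f₀ = 4.3524e+14 Hz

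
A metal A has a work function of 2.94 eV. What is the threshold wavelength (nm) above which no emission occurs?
421.71 nm

The threshold wavelength is when the photon energy equals the work function:
hc/λ₀ = φ

Solving for λ₀:
λ₀ = hc/φ = (6.626×10⁻³⁴ J·s)(3×10⁸ m/s) / (2.94 eV × 1.602×10⁻¹⁹ J/eV)
λ₀ = 421.71 nm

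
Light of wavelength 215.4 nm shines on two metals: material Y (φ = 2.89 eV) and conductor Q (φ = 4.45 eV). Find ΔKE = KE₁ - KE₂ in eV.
1.5600 eV

Using KE_max = hc/λ - φ for each metal:

Photon energy: E = hc/λ = 5.7560 eV

For material Y (φ₁ = 2.89 eV):
KE₁ = E - φ₁ = 5.7560 - 2.89 = 2.8660 eV

For conductor Q (φ₂ = 4.45 eV):
KE₂ = E - φ₂ = 5.7560 - 4.45 = 1.3060 eV

Difference:
ΔKE = KE₁ - KE₂ = 2.8660 - 1.3060 = 1.5600 eV

Note: The difference equals the difference in work functions: 4.45 - 2.89 = 1.56 eV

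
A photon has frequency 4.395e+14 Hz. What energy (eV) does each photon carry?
1.8176 eV

Using E = hf:

E = hf = (6.626×10⁻³⁴ J·s)(4.395e+14 Hz)
E = 1.8176 eV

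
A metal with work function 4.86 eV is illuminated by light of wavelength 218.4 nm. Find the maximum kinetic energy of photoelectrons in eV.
0.8169 eV

Using Einstein's photoelectric equation: KE_max = hf - φ = hc/λ - φ

First, calculate the photon energy:
E_photon = hc/λ = (6.626×10⁻³⁴ J·s)(3×10⁸ m/s) / (218.4×10⁻⁹ m)
E_photon = 5.6769 eV

Then, the maximum kinetic energy:
KE_max = E_photon - φ = 5.6769 eV - 4.86 eV = 0.8169 eV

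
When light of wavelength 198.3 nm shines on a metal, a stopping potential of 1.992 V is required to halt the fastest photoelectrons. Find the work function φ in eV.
4.26 eV

The stopping potential gives the maximum kinetic energy: KE_max = eV_s = 1.992 eV

From Einstein's photoelectric equation: KE_max = hc/λ - φ
Rearranging: φ = hc/λ - KE_max

Calculate photon energy:
E_photon = hc/λ = (6.626×10⁻³⁴ J·s)(3×10⁸ m/s) / (198.3×10⁻⁹ m) = 6.2524 eV

Therefore:
φ = 6.2524 - 1.992 = 4.26 eV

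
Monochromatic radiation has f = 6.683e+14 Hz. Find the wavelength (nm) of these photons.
448.59 nm

Using the wave equation: c = fλ

Solving for wavelength:
λ = c/f = (3×10⁸ m/s) / (6.683e+14 Hz)
λ = 448.59 nm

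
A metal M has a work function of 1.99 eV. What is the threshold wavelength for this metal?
623.04 nm

The threshold wavelength is when the photon energy equals the work function:
hc/λ₀ = φ

Solving for λ₀:
λ₀ = hc/φ = (6.626×10⁻³⁴ J·s)(3×10⁸ m/s) / (1.99 eV × 1.602×10⁻¹⁹ J/eV)
λ₀ = 623.04 nm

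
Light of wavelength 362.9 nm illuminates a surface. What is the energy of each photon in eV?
3.4165 eV

Using E = hf = hc/λ:

E = hc/λ = (6.626×10⁻³⁴ J·s)(3×10⁸ m/s) / (362.9×10⁻⁹ m)
E = 3.4165 eV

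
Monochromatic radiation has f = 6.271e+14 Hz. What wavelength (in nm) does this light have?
478.06 nm

Using the wave equation: c = fλ

Solving for wavelength:
λ = c/f = (3×10⁸ m/s) / (6.271e+14 Hz)
λ = 478.06 nm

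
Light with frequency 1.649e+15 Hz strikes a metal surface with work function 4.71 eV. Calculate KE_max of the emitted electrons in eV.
2.1097 eV

Using Einstein's photoelectric equation: KE_max = hf - φ

First, calculate the photon energy:
E_photon = hf = (6.626×10⁻³⁴ J·s)(1.649e+15 Hz)
E_photon = 6.8197 eV

Then, the maximum kinetic energy:
KE_max = E_photon - φ = 6.8197 eV - 4.71 eV = 2.1097 eV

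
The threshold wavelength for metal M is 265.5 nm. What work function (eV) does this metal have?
4.67 eV

At the threshold wavelength, photon energy equals work function:
φ = hc/λ₀

Calculating:
φ = (6.626×10⁻³⁴ J·s)(3×10⁸ m/s) / (265.5×10⁻⁹ m)
φ = 4.67 eV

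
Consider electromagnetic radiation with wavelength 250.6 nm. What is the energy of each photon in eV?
4.9475 eV

Using E = hf = hc/λ:

E = hc/λ = (6.626×10⁻³⁴ J·s)(3×10⁸ m/s) / (250.6×10⁻⁹ m)
E = 4.9475 eV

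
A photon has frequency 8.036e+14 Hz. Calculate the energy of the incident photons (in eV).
3.3234 eV

Using E = hf:

E = hf = (6.626×10⁻³⁴ J·s)(8.036e+14 Hz)
E = 3.3234 eV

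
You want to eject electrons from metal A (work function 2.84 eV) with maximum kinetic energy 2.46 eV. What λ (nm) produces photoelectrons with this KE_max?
233.93 nm

From Einstein's equation: KE_max = hc/λ - φ

Rearranging for λ:
hc/λ = KE_max + φ
λ = hc/(KE_max + φ)

Required photon energy:
E_photon = KE_max + φ = 2.46 + 2.84 = 5.30 eV

Required wavelength:
λ = hc/E_photon = (6.626×10⁻³⁴)(3×10⁸) / (5.30 × 1.602×10⁻¹⁹)
λ = 233.93 nm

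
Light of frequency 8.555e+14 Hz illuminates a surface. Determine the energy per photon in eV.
3.5381 eV

Using E = hf:

E = hf = (6.626×10⁻³⁴ J·s)(8.555e+14 Hz)
E = 3.5381 eV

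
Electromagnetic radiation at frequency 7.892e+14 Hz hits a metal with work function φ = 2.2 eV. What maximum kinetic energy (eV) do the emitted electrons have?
1.0639 eV

Using Einstein's photoelectric equation: KE_max = hf - φ

First, calculate the photon energy:
E_photon = hf = (6.626×10⁻³⁴ J·s)(7.892e+14 Hz)
E_photon = 3.2639 eV

Then, the maximum kinetic energy:
KE_max = E_photon - φ = 3.2639 eV - 2.2 eV = 1.0639 eV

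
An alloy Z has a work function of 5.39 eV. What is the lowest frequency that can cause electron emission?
1.3033e+15 Hz

The threshold frequency is when the photon energy equals the work function:
hf₀ = φ

Solving for f₀:
f₀ = φ/h = (5.39 eV × 1.602×10⁻¹⁹ J/eV) / (6.626×10⁻³⁴ J·s)
f₀ = 1.3033e+15 Hz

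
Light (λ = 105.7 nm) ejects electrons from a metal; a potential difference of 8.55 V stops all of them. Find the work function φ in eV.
3.18 eV

The stopping potential gives the maximum kinetic energy: KE_max = eV_s = 8.55 eV

From Einstein's photoelectric equation: KE_max = hc/λ - φ
Rearranging: φ = hc/λ - KE_max

Calculate photon energy:
E_photon = hc/λ = (6.626×10⁻³⁴ J·s)(3×10⁸ m/s) / (105.7×10⁻⁹ m) = 11.7298 eV

Therefore:
φ = 11.7298 - 8.55 = 3.18 eV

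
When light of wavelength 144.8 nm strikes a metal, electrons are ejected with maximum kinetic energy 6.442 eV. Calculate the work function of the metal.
2.12 eV

From Einstein's photoelectric equation: KE_max = hf - φ = hc/λ - φ

Rearranging for φ:
φ = hc/λ - KE_max

Calculate photon energy:
E_photon = hc/λ = 8.5624 eV

Therefore:
φ = 8.5624 - 6.442 = 2.12 eV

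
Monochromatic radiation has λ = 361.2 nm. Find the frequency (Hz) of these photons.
8.2999e+14 Hz

Using the wave equation: c = fλ

Solving for frequency:
f = c/λ = (3×10⁸ m/s) / (361.2×10⁻⁹ m)
f = 8.2999e+14 Hz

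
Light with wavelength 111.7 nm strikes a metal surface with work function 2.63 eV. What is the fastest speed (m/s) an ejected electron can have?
1.7261e+06 m/s

First, find the maximum kinetic energy:
E_photon = hc/λ = 11.0997 eV
KE_max = E_photon - φ = 11.0997 - 2.63 = 8.4697 eV

Convert to Joules: KE_max = 8.4697 × 1.602×10⁻¹⁹ J = 1.3570e-18 J

Then use KE = ½mv² to find velocity:
v = √(2·KE/m) = √(2 × 1.3570e-18 J / 9.109e-31 kg)
v = 1.7261e+06 m/s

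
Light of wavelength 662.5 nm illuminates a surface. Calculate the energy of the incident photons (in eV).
1.8715 eV

Using E = hf = hc/λ:

E = hc/λ = (6.626×10⁻³⁴ J·s)(3×10⁸ m/s) / (662.5×10⁻⁹ m)
E = 1.8715 eV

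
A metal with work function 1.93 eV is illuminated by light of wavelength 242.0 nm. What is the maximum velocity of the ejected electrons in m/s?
1.0599e+06 m/s

First, find the maximum kinetic energy:
E_photon = hc/λ = 5.1233 eV
KE_max = E_photon - φ = 5.1233 - 1.93 = 3.1933 eV

Convert to Joules: KE_max = 3.1933 × 1.602×10⁻¹⁹ J = 5.1163e-19 J

Then use KE = ½mv² to find velocity:
v = √(2·KE/m) = √(2 × 5.1163e-19 J / 9.109e-31 kg)
v = 1.0599e+06 m/s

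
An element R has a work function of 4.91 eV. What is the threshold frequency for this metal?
1.1872e+15 Hz

The threshold frequency is when the photon energy equals the work function:
hf₀ = φ

Solving for f₀:
f₀ = φ/h = (4.91 eV × 1.602×10⁻¹⁹ J/eV) / (6.626×10⁻³⁴ J·s)
f₀ = 1.1872e+15 Hz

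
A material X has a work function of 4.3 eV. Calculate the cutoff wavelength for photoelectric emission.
288.34 nm

The threshold wavelength is when the photon energy equals the work function:
hc/λ₀ = φ

Solving for λ₀:
λ₀ = hc/φ = (6.626×10⁻³⁴ J·s)(3×10⁸ m/s) / (4.3 eV × 1.602×10⁻¹⁹ J/eV)
λ₀ = 288.34 nm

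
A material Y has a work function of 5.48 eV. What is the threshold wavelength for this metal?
226.25 nm

The threshold wavelength is when the photon energy equals the work function:
hc/λ₀ = φ

Solving for λ₀:
λ₀ = hc/φ = (6.626×10⁻³⁴ J·s)(3×10⁸ m/s) / (5.48 eV × 1.602×10⁻¹⁹ J/eV)
λ₀ = 226.25 nm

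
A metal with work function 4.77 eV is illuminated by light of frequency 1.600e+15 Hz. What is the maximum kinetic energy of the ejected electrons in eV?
1.8471 eV

Using Einstein's photoelectric equation: KE_max = hf - φ

First, calculate the photon energy:
E_photon = hf = (6.626×10⁻³⁴ J·s)(1.600e+15 Hz)
E_photon = 6.6171 eV

Then, the maximum kinetic energy:
KE_max = E_photon - φ = 6.6171 eV - 4.77 eV = 1.8471 eV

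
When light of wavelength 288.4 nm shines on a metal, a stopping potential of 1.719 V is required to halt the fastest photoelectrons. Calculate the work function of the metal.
2.58 eV

The stopping potential gives the maximum kinetic energy: KE_max = eV_s = 1.719 eV

From Einstein's photoelectric equation: KE_max = hc/λ - φ
Rearranging: φ = hc/λ - KE_max

Calculate photon energy:
E_photon = hc/λ = (6.626×10⁻³⁴ J·s)(3×10⁸ m/s) / (288.4×10⁻⁹ m) = 4.2990 eV

Therefore:
φ = 4.2990 - 1.719 = 2.58 eV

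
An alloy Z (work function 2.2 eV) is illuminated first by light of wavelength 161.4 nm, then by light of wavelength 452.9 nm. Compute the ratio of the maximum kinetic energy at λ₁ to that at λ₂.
10.1975

Using Einstein's equation: KE_max = hc/λ - φ

For λ₁ = 161.4 nm:
E₁ = hc/λ₁ = 7.6818 eV
KE₁ = E₁ - φ = 7.6818 - 2.2 = 5.4818 eV

For λ₂ = 452.9 nm:
E₂ = hc/λ₂ = 2.7376 eV
KE₂ = E₂ - φ = 2.7376 - 2.2 = 0.5376 eV

Ratio: KE₁/KE₂ = 5.4818/0.5376 = 10.1975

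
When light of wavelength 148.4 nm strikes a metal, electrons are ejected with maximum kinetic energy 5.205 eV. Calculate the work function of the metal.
3.15 eV

From Einstein's photoelectric equation: KE_max = hf - φ = hc/λ - φ

Rearranging for φ:
φ = hc/λ - KE_max

Calculate photon energy:
E_photon = hc/λ = 8.3547 eV

Therefore:
φ = 8.3547 - 5.205 = 3.15 eV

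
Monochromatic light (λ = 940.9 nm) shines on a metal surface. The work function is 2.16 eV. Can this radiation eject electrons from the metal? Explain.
No

For photoemission, the photon energy must exceed the work function.

Photon energy: E = hc/λ = 1.3177 eV
Work function: φ = 2.16 eV

Since E_photon (1.3177 eV) < φ (2.16 eV), photoemission will NOT occur.
The threshold wavelength is λ₀ = hc/φ = 574.0 nm.
Since 940.9 nm > 574.0 nm, the photons lack sufficient energy.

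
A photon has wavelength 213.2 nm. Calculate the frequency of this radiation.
1.4062e+15 Hz

Using the wave equation: c = fλ

Solving for frequency:
f = c/λ = (3×10⁸ m/s) / (213.2×10⁻⁹ m)
f = 1.4062e+15 Hz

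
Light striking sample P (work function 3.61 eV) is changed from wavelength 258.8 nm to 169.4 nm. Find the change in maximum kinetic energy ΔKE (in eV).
2.5283 eV

Using Einstein's equation: KE_max = hc/λ - φ

For λ₁ = 258.8 nm:
KE₁ = hc/λ₁ - φ = 4.7907 - 3.61 = 1.1807 eV

For λ₂ = 169.4 nm:
KE₂ = hc/λ₂ - φ = 7.3190 - 3.61 = 3.7090 eV

Change in KE:
ΔKE = KE₂ - KE₁ = 3.7090 - 1.1807 = 2.5283 eV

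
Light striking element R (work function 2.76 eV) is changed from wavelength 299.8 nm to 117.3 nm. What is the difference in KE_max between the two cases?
6.4343 eV

Using Einstein's equation: KE_max = hc/λ - φ

For λ₁ = 299.8 nm:
KE₁ = hc/λ₁ - φ = 4.1356 - 2.76 = 1.3756 eV

For λ₂ = 117.3 nm:
KE₂ = hc/λ₂ - φ = 10.5698 - 2.76 = 7.8098 eV

Change in KE:
ΔKE = KE₂ - KE₁ = 7.8098 - 1.3756 = 6.4343 eV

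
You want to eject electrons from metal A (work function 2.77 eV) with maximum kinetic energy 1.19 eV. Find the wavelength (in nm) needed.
313.09 nm

From Einstein's equation: KE_max = hc/λ - φ

Rearranging for λ:
hc/λ = KE_max + φ
λ = hc/(KE_max + φ)

Required photon energy:
E_photon = KE_max + φ = 1.19 + 2.77 = 3.96 eV

Required wavelength:
λ = hc/E_photon = (6.626×10⁻³⁴)(3×10⁸) / (3.96 × 1.602×10⁻¹⁹)
λ = 313.09 nm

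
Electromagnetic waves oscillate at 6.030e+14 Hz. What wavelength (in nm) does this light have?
497.17 nm

Using the wave equation: c = fλ

Solving for wavelength:
λ = c/f = (3×10⁸ m/s) / (6.030e+14 Hz)
λ = 497.17 nm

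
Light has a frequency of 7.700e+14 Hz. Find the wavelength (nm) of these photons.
389.34 nm

Using the wave equation: c = fλ

Solving for wavelength:
λ = c/f = (3×10⁸ m/s) / (7.700e+14 Hz)
λ = 389.34 nm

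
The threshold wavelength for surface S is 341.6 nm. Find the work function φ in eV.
3.63 eV

At the threshold wavelength, photon energy equals work function:
φ = hc/λ₀

Calculating:
φ = (6.626×10⁻³⁴ J·s)(3×10⁸ m/s) / (341.6×10⁻⁹ m)
φ = 3.63 eV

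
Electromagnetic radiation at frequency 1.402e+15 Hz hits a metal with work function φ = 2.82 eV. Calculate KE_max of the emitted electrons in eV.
2.9782 eV

Using Einstein's photoelectric equation: KE_max = hf - φ

First, calculate the photon energy:
E_photon = hf = (6.626×10⁻³⁴ J·s)(1.402e+15 Hz)
E_photon = 5.7982 eV

Then, the maximum kinetic energy:
KE_max = E_photon - φ = 5.7982 eV - 2.82 eV = 2.9782 eV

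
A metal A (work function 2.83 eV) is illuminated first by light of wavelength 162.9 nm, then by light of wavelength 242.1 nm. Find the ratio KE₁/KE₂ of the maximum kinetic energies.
2.0867

Using Einstein's equation: KE_max = hc/λ - φ

For λ₁ = 162.9 nm:
E₁ = hc/λ₁ = 7.6111 eV
KE₁ = E₁ - φ = 7.6111 - 2.83 = 4.7811 eV

For λ₂ = 242.1 nm:
E₂ = hc/λ₂ = 5.1212 eV
KE₂ = E₂ - φ = 5.1212 - 2.83 = 2.2912 eV

Ratio: KE₁/KE₂ = 4.7811/2.2912 = 2.0867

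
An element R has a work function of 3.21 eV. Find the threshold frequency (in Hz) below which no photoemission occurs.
7.7617e+14 Hz

The threshold frequency is when the photon energy equals the work function:
hf₀ = φ

Solving for f₀:
f₀ = φ/h = (3.21 eV × 1.602×10⁻¹⁹ J/eV) / (6.626×10⁻³⁴ J·s)
f₀ = 7.7617e+14 Hz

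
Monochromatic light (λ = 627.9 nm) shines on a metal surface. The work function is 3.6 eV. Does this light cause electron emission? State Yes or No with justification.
No

For photoemission, the photon energy must exceed the work function.

Photon energy: E = hc/λ = 1.9746 eV
Work function: φ = 3.6 eV

Since E_photon (1.9746 eV) < φ (3.6 eV), photoemission will NOT occur.
The threshold wavelength is λ₀ = hc/φ = 344.4 nm.
Since 627.9 nm > 344.4 nm, the photons lack sufficient energy.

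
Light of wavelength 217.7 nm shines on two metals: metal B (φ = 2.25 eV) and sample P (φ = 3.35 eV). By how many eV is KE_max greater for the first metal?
1.1000 eV

Using KE_max = hc/λ - φ for each metal:

Photon energy: E = hc/λ = 5.6952 eV

For metal B (φ₁ = 2.25 eV):
KE₁ = E - φ₁ = 5.6952 - 2.25 = 3.4452 eV

For sample P (φ₂ = 3.35 eV):
KE₂ = E - φ₂ = 5.6952 - 3.35 = 2.3452 eV

Difference:
ΔKE = KE₁ - KE₂ = 3.4452 - 2.3452 = 1.1000 eV

Note: The difference equals the difference in work functions: 3.35 - 2.25 = 1.10 eV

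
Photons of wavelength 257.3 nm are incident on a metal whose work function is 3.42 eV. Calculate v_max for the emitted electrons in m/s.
7.0143e+05 m/s

First, find the maximum kinetic energy:
E_photon = hc/λ = 4.8187 eV
KE_max = E_photon - φ = 4.8187 - 3.42 = 1.3987 eV

Convert to Joules: KE_max = 1.3987 × 1.602×10⁻¹⁹ J = 2.2409e-19 J

Then use KE = ½mv² to find velocity:
v = √(2·KE/m) = √(2 × 2.2409e-19 J / 9.109e-31 kg)
v = 7.0143e+05 m/s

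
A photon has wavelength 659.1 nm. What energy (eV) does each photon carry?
1.8811 eV

Using E = hf = hc/λ:

E = hc/λ = (6.626×10⁻³⁴ J·s)(3×10⁸ m/s) / (659.1×10⁻⁹ m)
E = 1.8811 eV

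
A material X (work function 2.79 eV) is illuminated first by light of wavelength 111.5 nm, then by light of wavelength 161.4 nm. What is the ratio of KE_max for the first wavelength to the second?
1.7028

Using Einstein's equation: KE_max = hc/λ - φ

For λ₁ = 111.5 nm:
E₁ = hc/λ₁ = 11.1197 eV
KE₁ = E₁ - φ = 11.1197 - 2.79 = 8.3297 eV

For λ₂ = 161.4 nm:
E₂ = hc/λ₂ = 7.6818 eV
KE₂ = E₂ - φ = 7.6818 - 2.79 = 4.8918 eV

Ratio: KE₁/KE₂ = 8.3297/4.8918 = 1.7028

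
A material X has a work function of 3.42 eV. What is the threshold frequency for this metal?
8.2695e+14 Hz

The threshold frequency is when the photon energy equals the work function:
hf₀ = φ

Solving for f₀:
f₀ = φ/h = (3.42 eV × 1.602×10⁻¹⁹ J/eV) / (6.626×10⁻³⁴ J·s)
f₀ = 8.2695e+14 Hz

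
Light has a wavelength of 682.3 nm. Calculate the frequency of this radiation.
4.3939e+14 Hz

Using the wave equation: c = fλ

Solving for frequency:
f = c/λ = (3×10⁸ m/s) / (682.3×10⁻⁹ m)
f = 4.3939e+14 Hz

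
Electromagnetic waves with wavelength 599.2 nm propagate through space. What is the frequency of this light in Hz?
5.0032e+14 Hz

Using the wave equation: c = fλ

Solving for frequency:
f = c/λ = (3×10⁸ m/s) / (599.2×10⁻⁹ m)
f = 5.0032e+14 Hz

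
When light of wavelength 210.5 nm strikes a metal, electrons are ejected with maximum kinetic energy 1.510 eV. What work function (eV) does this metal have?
4.38 eV

From Einstein's photoelectric equation: KE_max = hf - φ = hc/λ - φ

Rearranging for φ:
φ = hc/λ - KE_max

Calculate photon energy:
E_photon = hc/λ = 5.8900 eV

Therefore:
φ = 5.8900 - 1.510 = 4.38 eV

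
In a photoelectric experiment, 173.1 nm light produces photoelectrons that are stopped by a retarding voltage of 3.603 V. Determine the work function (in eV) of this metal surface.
3.56 eV

The stopping potential gives the maximum kinetic energy: KE_max = eV_s = 3.603 eV

From Einstein's photoelectric equation: KE_max = hc/λ - φ
Rearranging: φ = hc/λ - KE_max

Calculate photon energy:
E_photon = hc/λ = (6.626×10⁻³⁴ J·s)(3×10⁸ m/s) / (173.1×10⁻⁹ m) = 7.1626 eV

Therefore:
φ = 7.1626 - 3.603 = 3.56 eV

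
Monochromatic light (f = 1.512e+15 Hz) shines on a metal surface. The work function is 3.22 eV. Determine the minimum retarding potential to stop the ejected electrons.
3.0331 V

The stopping potential V_s satisfies: eV_s = KE_max

First, find KE_max using Einstein's equation:
E_photon = hf = (6.626×10⁻³⁴ J·s)(1.512e+15 Hz) = 6.2531 eV
KE_max = E_photon - φ = 6.2531 - 3.22 = 3.0331 eV

Since eV_s = KE_max:
V_s = KE_max/e = 3.0331 V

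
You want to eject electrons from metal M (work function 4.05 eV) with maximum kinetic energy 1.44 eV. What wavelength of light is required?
225.84 nm

From Einstein's equation: KE_max = hc/λ - φ

Rearranging for λ:
hc/λ = KE_max + φ
λ = hc/(KE_max + φ)

Required photon energy:
E_photon = KE_max + φ = 1.44 + 4.05 = 5.49 eV

Required wavelength:
λ = hc/E_photon = (6.626×10⁻³⁴)(3×10⁸) / (5.49 × 1.602×10⁻¹⁹)
λ = 225.84 nm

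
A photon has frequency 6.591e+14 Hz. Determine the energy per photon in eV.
2.7258 eV

Using E = hf:

E = hf = (6.626×10⁻³⁴ J·s)(6.591e+14 Hz)
E = 2.7258 eV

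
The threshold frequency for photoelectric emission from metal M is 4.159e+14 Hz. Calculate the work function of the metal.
1.72 eV

At the threshold frequency, photon energy equals work function:
φ = hf₀

Calculating:
φ = (6.626×10⁻³⁴ J·s)(4.159e+14 Hz)
φ = 1.72 eV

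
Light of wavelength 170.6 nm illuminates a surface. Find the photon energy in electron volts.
7.2675 eV

Using E = hf = hc/λ:

E = hc/λ = (6.626×10⁻³⁴ J·s)(3×10⁸ m/s) / (170.6×10⁻⁹ m)
E = 7.2675 eV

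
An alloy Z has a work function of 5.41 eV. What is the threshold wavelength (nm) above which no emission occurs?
229.18 nm

The threshold wavelength is when the photon energy equals the work function:
hc/λ₀ = φ

Solving for λ₀:
λ₀ = hc/φ = (6.626×10⁻³⁴ J·s)(3×10⁸ m/s) / (5.41 eV × 1.602×10⁻¹⁹ J/eV)
λ₀ = 229.18 nm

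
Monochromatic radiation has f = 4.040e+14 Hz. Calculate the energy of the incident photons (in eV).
1.6708 eV

Using E = hf:

E = hf = (6.626×10⁻³⁴ J·s)(4.040e+14 Hz)
E = 1.6708 eV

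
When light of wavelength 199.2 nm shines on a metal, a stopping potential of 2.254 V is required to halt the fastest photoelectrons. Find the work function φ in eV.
3.97 eV

The stopping potential gives the maximum kinetic energy: KE_max = eV_s = 2.254 eV

From Einstein's photoelectric equation: KE_max = hc/λ - φ
Rearranging: φ = hc/λ - KE_max

Calculate photon energy:
E_photon = hc/λ = (6.626×10⁻³⁴ J·s)(3×10⁸ m/s) / (199.2×10⁻⁹ m) = 6.2241 eV

Therefore:
φ = 6.2241 - 2.254 = 3.97 eV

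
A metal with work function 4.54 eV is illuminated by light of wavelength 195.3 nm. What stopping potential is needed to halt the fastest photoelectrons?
1.8084 V

The stopping potential V_s satisfies: eV_s = KE_max

First, find KE_max using Einstein's equation:
E_photon = hc/λ = 6.3484 eV
KE_max = E_photon - φ = 6.3484 - 4.54 = 1.8084 eV

Since eV_s = KE_max:
V_s = KE_max/e = 1.8084 V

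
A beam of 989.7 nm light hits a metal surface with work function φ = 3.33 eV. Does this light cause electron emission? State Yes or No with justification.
No

For photoemission, the photon energy must exceed the work function.

Photon energy: E = hc/λ = 1.2527 eV
Work function: φ = 3.33 eV

Since E_photon (1.2527 eV) < φ (3.33 eV), photoemission will NOT occur.
The threshold wavelength is λ₀ = hc/φ = 372.3 nm.
Since 989.7 nm > 372.3 nm, the photons lack sufficient energy.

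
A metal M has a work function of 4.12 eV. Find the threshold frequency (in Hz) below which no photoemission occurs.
9.9621e+14 Hz

The threshold frequency is when the photon energy equals the work function:
hf₀ = φ

Solving for f₀:
f₀ = φ/h = (4.12 eV × 1.602×10⁻¹⁹ J/eV) / (6.626×10⁻³⁴ J·s)
f₀ = 9.9621e+14 Hz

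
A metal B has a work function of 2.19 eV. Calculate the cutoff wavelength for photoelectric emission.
566.14 nm

The threshold wavelength is when the photon energy equals the work function:
hc/λ₀ = φ

Solving for λ₀:
λ₀ = hc/φ = (6.626×10⁻³⁴ J·s)(3×10⁸ m/s) / (2.19 eV × 1.602×10⁻¹⁹ J/eV)
λ₀ = 566.14 nm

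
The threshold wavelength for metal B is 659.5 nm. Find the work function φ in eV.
1.88 eV

At the threshold wavelength, photon energy equals work function:
φ = hc/λ₀

Calculating:
φ = (6.626×10⁻³⁴ J·s)(3×10⁸ m/s) / (659.5×10⁻⁹ m)
φ = 1.88 eV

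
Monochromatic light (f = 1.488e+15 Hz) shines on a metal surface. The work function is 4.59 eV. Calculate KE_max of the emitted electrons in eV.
1.5639 eV

Using Einstein's photoelectric equation: KE_max = hf - φ

First, calculate the photon energy:
E_photon = hf = (6.626×10⁻³⁴ J·s)(1.488e+15 Hz)
E_photon = 6.1539 eV

Then, the maximum kinetic energy:
KE_max = E_photon - φ = 6.1539 eV - 4.59 eV = 1.5639 eV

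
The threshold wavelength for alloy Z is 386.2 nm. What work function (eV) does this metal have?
3.21 eV

At the threshold wavelength, photon energy equals work function:
φ = hc/λ₀

Calculating:
φ = (6.626×10⁻³⁴ J·s)(3×10⁸ m/s) / (386.2×10⁻⁹ m)
φ = 3.21 eV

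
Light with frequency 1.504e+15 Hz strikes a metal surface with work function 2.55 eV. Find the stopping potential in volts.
3.6700 V

The stopping potential V_s satisfies: eV_s = KE_max

First, find KE_max using Einstein's equation:
E_photon = hf = (6.626×10⁻³⁴ J·s)(1.504e+15 Hz) = 6.2200 eV
KE_max = E_photon - φ = 6.2200 - 2.55 = 3.6700 eV

Since eV_s = KE_max:
V_s = KE_max/e = 3.6700 V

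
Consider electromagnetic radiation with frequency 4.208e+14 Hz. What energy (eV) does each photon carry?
1.7403 eV

Using E = hf:

E = hf = (6.626×10⁻³⁴ J·s)(4.208e+14 Hz)
E = 1.7403 eV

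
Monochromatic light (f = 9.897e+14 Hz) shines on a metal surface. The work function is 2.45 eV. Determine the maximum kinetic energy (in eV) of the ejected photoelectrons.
1.6431 eV

Using Einstein's photoelectric equation: KE_max = hf - φ

First, calculate the photon energy:
E_photon = hf = (6.626×10⁻³⁴ J·s)(9.897e+14 Hz)
E_photon = 4.0931 eV

Then, the maximum kinetic energy:
KE_max = E_photon - φ = 4.0931 eV - 2.45 eV = 1.6431 eV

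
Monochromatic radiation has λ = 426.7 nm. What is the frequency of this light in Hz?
7.0258e+14 Hz

Using the wave equation: c = fλ

Solving for frequency:
f = c/λ = (3×10⁸ m/s) / (426.7×10⁻⁹ m)
f = 7.0258e+14 Hz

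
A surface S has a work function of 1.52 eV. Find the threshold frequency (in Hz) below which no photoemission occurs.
3.6753e+14 Hz

The threshold frequency is when the photon energy equals the work function:
hf₀ = φ

Solving for f₀:
f₀ = φ/h = (1.52 eV × 1.602×10⁻¹⁹ J/eV) / (6.626×10⁻³⁴ J·s)
f₀ = 3.6753e+14 Hz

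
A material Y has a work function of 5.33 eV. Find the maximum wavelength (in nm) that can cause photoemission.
232.62 nm

The threshold wavelength is when the photon energy equals the work function:
hc/λ₀ = φ

Solving for λ₀:
λ₀ = hc/φ = (6.626×10⁻³⁴ J·s)(3×10⁸ m/s) / (5.33 eV × 1.602×10⁻¹⁹ J/eV)
λ₀ = 232.62 nm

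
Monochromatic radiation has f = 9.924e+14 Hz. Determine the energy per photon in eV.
4.1042 eV

Using E = hf:

E = hf = (6.626×10⁻³⁴ J·s)(9.924e+14 Hz)
E = 4.1042 eV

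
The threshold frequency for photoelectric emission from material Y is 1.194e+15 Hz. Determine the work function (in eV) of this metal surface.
4.94 eV

At the threshold frequency, photon energy equals work function:
φ = hf₀

Calculating:
φ = (6.626×10⁻³⁴ J·s)(1.194e+15 Hz)
φ = 4.94 eV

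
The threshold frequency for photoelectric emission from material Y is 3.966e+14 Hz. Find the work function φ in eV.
1.64 eV

At the threshold frequency, photon energy equals work function:
φ = hf₀

Calculating:
φ = (6.626×10⁻³⁴ J·s)(3.966e+14 Hz)
φ = 1.64 eV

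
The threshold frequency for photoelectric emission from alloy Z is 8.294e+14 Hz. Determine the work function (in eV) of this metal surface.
3.43 eV

At the threshold frequency, photon energy equals work function:
φ = hf₀

Calculating:
φ = (6.626×10⁻³⁴ J·s)(8.294e+14 Hz)
φ = 3.43 eV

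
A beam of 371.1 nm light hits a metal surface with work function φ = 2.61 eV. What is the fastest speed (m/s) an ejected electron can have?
5.0709e+05 m/s

First, find the maximum kinetic energy:
E_photon = hc/λ = 3.3410 eV
KE_max = E_photon - φ = 3.3410 - 2.61 = 0.7310 eV

Convert to Joules: KE_max = 0.7310 × 1.602×10⁻¹⁹ J = 1.1712e-19 J

Then use KE = ½mv² to find velocity:
v = √(2·KE/m) = √(2 × 1.1712e-19 J / 9.109e-31 kg)
v = 5.0709e+05 m/s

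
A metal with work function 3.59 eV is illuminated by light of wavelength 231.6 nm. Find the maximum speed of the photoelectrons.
7.8759e+05 m/s

First, find the maximum kinetic energy:
E_photon = hc/λ = 5.3534 eV
KE_max = E_photon - φ = 5.3534 - 3.59 = 1.7634 eV

Convert to Joules: KE_max = 1.7634 × 1.602×10⁻¹⁹ J = 2.8252e-19 J

Then use KE = ½mv² to find velocity:
v = √(2·KE/m) = √(2 × 2.8252e-19 J / 9.109e-31 kg)
v = 7.8759e+05 m/s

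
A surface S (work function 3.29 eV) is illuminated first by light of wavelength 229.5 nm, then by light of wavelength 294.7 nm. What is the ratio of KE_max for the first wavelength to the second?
2.3032

Using Einstein's equation: KE_max = hc/λ - φ

For λ₁ = 229.5 nm:
E₁ = hc/λ₁ = 5.4024 eV
KE₁ = E₁ - φ = 5.4024 - 3.29 = 2.1124 eV

For λ₂ = 294.7 nm:
E₂ = hc/λ₂ = 4.2071 eV
KE₂ = E₂ - φ = 4.2071 - 3.29 = 0.9171 eV

Ratio: KE₁/KE₂ = 2.1124/0.9171 = 2.3032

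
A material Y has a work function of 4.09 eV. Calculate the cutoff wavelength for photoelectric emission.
303.14 nm

The threshold wavelength is when the photon energy equals the work function:
hc/λ₀ = φ

Solving for λ₀:
λ₀ = hc/φ = (6.626×10⁻³⁴ J·s)(3×10⁸ m/s) / (4.09 eV × 1.602×10⁻¹⁹ J/eV)
λ₀ = 303.14 nm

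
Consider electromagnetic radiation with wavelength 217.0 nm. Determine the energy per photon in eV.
5.7136 eV

Using E = hf = hc/λ:

E = hc/λ = (6.626×10⁻³⁴ J·s)(3×10⁸ m/s) / (217.0×10⁻⁹ m)
E = 5.7136 eV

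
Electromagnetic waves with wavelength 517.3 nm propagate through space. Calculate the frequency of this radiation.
5.7953e+14 Hz

Using the wave equation: c = fλ

Solving for frequency:
f = c/λ = (3×10⁸ m/s) / (517.3×10⁻⁹ m)
f = 5.7953e+14 Hz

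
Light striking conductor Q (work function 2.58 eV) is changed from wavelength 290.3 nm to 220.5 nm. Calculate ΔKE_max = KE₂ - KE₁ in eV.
1.3520 eV

Using Einstein's equation: KE_max = hc/λ - φ

For λ₁ = 290.3 nm:
KE₁ = hc/λ₁ - φ = 4.2709 - 2.58 = 1.6909 eV

For λ₂ = 220.5 nm:
KE₂ = hc/λ₂ - φ = 5.6229 - 2.58 = 3.0429 eV

Change in KE:
ΔKE = KE₂ - KE₁ = 3.0429 - 1.6909 = 1.3520 eV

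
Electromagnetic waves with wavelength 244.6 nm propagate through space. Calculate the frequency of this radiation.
1.2256e+15 Hz

Using the wave equation: c = fλ

Solving for frequency:
f = c/λ = (3×10⁸ m/s) / (244.6×10⁻⁹ m)
f = 1.2256e+15 Hz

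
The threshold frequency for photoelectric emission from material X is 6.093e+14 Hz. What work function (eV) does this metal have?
2.52 eV

At the threshold frequency, photon energy equals work function:
φ = hf₀

Calculating:
φ = (6.626×10⁻³⁴ J·s)(6.093e+14 Hz)
φ = 2.52 eV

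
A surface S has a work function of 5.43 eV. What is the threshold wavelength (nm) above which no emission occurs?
228.33 nm

The threshold wavelength is when the photon energy equals the work function:
hc/λ₀ = φ

Solving for λ₀:
λ₀ = hc/φ = (6.626×10⁻³⁴ J·s)(3×10⁸ m/s) / (5.43 eV × 1.602×10⁻¹⁹ J/eV)
λ₀ = 228.33 nm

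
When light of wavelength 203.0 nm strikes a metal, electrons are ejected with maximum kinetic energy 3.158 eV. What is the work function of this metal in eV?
2.95 eV

From Einstein's photoelectric equation: KE_max = hf - φ = hc/λ - φ

Rearranging for φ:
φ = hc/λ - KE_max

Calculate photon energy:
E_photon = hc/λ = 6.1076 eV

Therefore:
φ = 6.1076 - 3.158 = 2.95 eV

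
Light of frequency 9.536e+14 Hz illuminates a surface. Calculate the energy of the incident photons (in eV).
3.9438 eV

Using E = hf:

E = hf = (6.626×10⁻³⁴ J·s)(9.536e+14 Hz)
E = 3.9438 eV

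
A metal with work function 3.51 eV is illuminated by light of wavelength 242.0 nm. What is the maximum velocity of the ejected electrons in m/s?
7.5333e+05 m/s

First, find the maximum kinetic energy:
E_photon = hc/λ = 5.1233 eV
KE_max = E_photon - φ = 5.1233 - 3.51 = 1.6133 eV

Convert to Joules: KE_max = 1.6133 × 1.602×10⁻¹⁹ J = 2.5848e-19 J

Then use KE = ½mv² to find velocity:
v = √(2·KE/m) = √(2 × 2.5848e-19 J / 9.109e-31 kg)
v = 7.5333e+05 m/s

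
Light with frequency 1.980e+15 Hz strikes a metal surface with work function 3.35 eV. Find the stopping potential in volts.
4.8386 V

The stopping potential V_s satisfies: eV_s = KE_max

First, find KE_max using Einstein's equation:
E_photon = hf = (6.626×10⁻³⁴ J·s)(1.980e+15 Hz) = 8.1886 eV
KE_max = E_photon - φ = 8.1886 - 3.35 = 4.8386 eV

Since eV_s = KE_max:
V_s = KE_max/e = 4.8386 V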